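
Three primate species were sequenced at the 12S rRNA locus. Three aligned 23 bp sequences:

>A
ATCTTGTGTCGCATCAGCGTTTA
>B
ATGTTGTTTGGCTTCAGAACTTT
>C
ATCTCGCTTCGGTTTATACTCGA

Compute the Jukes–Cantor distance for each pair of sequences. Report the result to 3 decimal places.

A–B: 8/23 sites differ → p ≈ 0.347826, d = −0.75 ln(1 − 0.463768) = 0.467391 ≈ 0.467.
A–C: 11/23 sites differ → p ≈ 0.478261, d = −0.75 ln(1 − 0.637681) = 0.761423 ≈ 0.761.
B–C: 12/23 sites differ → p ≈ 0.521739, d = −0.75 ln(1 − 0.695652) = 0.892188 ≈ 0.892.

d(A,B) = 0.467, d(A,C) = 0.761, d(B,C) = 0.892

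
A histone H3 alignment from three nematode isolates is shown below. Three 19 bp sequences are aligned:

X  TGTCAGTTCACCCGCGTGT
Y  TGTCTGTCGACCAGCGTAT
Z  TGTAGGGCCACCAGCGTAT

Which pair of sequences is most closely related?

Y and Z

X–Y: 5/19 differ, p = 0.263, d = 0.324.
X–Z: 6/19 differ, p = 0.316, d = 0.410.
Y–Z: 4/19 differ, p = 0.211, d = 0.247.
The smallest distance is between Y and Z.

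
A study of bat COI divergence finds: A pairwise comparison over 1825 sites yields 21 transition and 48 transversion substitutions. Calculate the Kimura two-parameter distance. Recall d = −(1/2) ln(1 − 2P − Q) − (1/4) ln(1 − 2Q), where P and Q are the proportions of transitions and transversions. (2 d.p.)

0.04

P = 21/1825 ≈ 0.011507 and Q = 48/1825 ≈ 0.026301.
Under the Kimura two-parameter model, d = −½ ln(1 − 2P − Q) − ¼ ln(1 − 2Q).
1 − 2P − Q = 0.950685, giving −½ ln(0.950685) = 0.025286.
1 − 2Q = 0.947398, giving −¼ ln(0.947398) = 0.013509.
d = 0.025286 + 0.013509 = 0.038795.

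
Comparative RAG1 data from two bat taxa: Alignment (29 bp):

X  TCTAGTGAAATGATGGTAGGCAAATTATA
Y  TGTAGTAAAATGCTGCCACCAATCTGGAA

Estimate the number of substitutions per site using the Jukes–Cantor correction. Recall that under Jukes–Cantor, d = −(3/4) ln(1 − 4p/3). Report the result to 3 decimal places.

0.683

The sequences differ at 13 of 29 sites, so p = 13/29 ≈ 0.448276.
d = −(3/4) ln(1 − 4p/3) = −0.75 ln(1 − 0.597701) = −0.75 ln(0.402299)
  = −0.75 × (-0.910560) = 0.682920 substitutions/site.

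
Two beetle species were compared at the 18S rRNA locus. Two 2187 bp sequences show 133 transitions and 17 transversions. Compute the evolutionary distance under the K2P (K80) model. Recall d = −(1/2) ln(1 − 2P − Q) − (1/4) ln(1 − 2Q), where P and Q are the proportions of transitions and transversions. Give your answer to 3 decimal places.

0.073

P = 133/2187 ≈ 0.060814 and Q = 17/2187 ≈ 0.007773.
Under the Kimura two-parameter model, d = −½ ln(1 − 2P − Q) − ¼ ln(1 − 2Q).
1 − 2P − Q = 0.870599, giving −½ ln(0.870599) = 0.069287.
1 − 2Q = 0.984454, giving −¼ ln(0.984454) = 0.003917.
d = 0.069287 + 0.003917 = 0.073204.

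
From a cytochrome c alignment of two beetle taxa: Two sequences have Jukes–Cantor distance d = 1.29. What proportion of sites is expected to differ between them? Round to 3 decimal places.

p = (3/4)(1 − e^(−4d/3)) = 0.75 × (1 − e^(-1.72)) = 0.75 × (1 − 0.179066) = 0.615701.

0.616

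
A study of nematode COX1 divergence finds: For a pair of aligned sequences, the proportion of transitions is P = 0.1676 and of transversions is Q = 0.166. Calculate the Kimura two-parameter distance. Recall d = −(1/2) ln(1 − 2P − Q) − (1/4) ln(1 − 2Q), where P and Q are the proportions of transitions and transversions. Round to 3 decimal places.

0.449

Under the Kimura two-parameter model, d = −½ ln(1 − 2P − Q) − ¼ ln(1 − 2Q).
1 − 2P − Q = 0.4988, giving −½ ln(0.4988) = 0.347775.
1 − 2Q = 0.668, giving −¼ ln(0.668) = 0.100867.
d = 0.347775 + 0.100867 = 0.448642.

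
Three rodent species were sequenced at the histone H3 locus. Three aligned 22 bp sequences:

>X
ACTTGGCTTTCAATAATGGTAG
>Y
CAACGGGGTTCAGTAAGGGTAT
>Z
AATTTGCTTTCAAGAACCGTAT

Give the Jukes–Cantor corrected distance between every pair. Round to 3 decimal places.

d(X,Y) = 0.591, d(X,Z) = 0.339, d(Y,Z) = 0.699

X–Y: 9/22 sites differ → p ≈ 0.409091, d = −0.75 ln(1 − 0.545455) = 0.591344 ≈ 0.591.
X–Z: 6/22 sites differ → p ≈ 0.272727, d = −0.75 ln(1 − 0.363636) = 0.338988 ≈ 0.339.
Y–Z: 10/22 sites differ → p ≈ 0.454545, d = −0.75 ln(1 − 0.60606) = 0.698667 ≈ 0.699.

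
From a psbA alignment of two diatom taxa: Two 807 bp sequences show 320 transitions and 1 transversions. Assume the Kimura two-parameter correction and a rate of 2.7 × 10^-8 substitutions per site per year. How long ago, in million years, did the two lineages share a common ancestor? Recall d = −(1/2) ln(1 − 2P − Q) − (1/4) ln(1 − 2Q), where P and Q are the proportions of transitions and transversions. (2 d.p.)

14.65

P = 320/807 ≈ 0.39653 and Q = 1/807 ≈ 0.001239.
Under the Kimura two-parameter model, d = −½ ln(1 − 2P − Q) − ¼ ln(1 − 2Q).
1 − 2P − Q = 0.205701, giving −½ ln(0.205701) = 0.790666.
1 − 2Q = 0.997522, giving −¼ ln(0.997522) = 0.000620.
d = 0.790666 + 0.000620 = 0.791286.
Under a molecular clock d = 2μt, so t = d/(2μ) = 0.791286 / (2 × 2.7 × 10^-8) = 14.65 million years.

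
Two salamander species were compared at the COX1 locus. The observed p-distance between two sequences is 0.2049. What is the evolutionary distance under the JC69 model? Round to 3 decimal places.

0.239

d = −(3/4) ln(1 − 4p/3) = −0.75 ln(1 − 0.2732) = −0.75 ln(0.7268)
  = −0.75 × (-0.319104) = 0.239328 substitutions/site.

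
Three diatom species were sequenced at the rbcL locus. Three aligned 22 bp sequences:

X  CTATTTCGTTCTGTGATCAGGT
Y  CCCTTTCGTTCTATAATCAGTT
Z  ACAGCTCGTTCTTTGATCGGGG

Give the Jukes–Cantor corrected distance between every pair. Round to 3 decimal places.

d(X,Y) = 0.271, d(X,Z) = 0.414, d(Y,Z) = 0.591

X–Y: 5/22 sites differ → p ≈ 0.227273, d = −0.75 ln(1 − 0.303031) = 0.270761 ≈ 0.271.
X–Z: 7/22 sites differ → p ≈ 0.318182, d = −0.75 ln(1 − 0.424243) = 0.414052 ≈ 0.414.
Y–Z: 9/22 sites differ → p ≈ 0.409091, d = −0.75 ln(1 − 0.545455) = 0.591344 ≈ 0.591.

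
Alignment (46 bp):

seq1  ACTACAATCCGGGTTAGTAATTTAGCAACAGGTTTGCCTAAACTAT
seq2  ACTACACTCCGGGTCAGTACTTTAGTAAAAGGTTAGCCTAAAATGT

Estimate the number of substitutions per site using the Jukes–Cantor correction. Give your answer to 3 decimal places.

0.198

The sequences differ at 8 of 46 sites (7, 15, 20, 26, 29, 35, 43, 45), so p = 8/46 ≈ 0.173913.
d = −(3/4) ln(1 − 4p/3) = −0.75 ln(1 − 0.231884) = −0.75 ln(0.768116)
  = −0.75 × (-0.263815) = 0.197861 substitutions/site.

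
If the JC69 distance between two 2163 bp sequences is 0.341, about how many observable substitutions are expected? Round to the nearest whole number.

Invert JC69: p = (3/4)(1 − e^(−4d/3)) = 0.75 × (1 − e^(-0.454667)) = 0.75 × (1 − 0.634659) = 0.274006.
Expected differing sites = pL ≈ 0.274006 × 2163 = 592.674978 ≈ 593.

593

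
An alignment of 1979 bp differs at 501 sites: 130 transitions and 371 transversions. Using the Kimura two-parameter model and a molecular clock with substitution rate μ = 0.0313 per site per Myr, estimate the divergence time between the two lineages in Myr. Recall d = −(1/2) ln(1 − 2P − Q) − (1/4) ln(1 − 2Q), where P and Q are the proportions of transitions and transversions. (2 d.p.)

4.94

P = 130/1979 ≈ 0.06569 and Q = 371/1979 ≈ 0.187468.
Under the Kimura two-parameter model, d = −½ ln(1 − 2P − Q) − ¼ ln(1 − 2Q).
1 − 2P − Q = 0.681152, giving −½ ln(0.681152) = 0.191985.
1 − 2Q = 0.625064, giving −¼ ln(0.625064) = 0.117475.
d = 0.191985 + 0.117475 = 0.309460.
Under a molecular clock d = 2μt, so t = d/(2μ) = 0.309460 / (2 × 0.0313) = 4.94 Myr.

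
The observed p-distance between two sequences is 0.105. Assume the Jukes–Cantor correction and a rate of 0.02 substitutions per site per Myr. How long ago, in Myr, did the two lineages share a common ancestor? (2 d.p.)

2.83

d = −(3/4) ln(1 − 4p/3) = −0.75 ln(1 − 0.14) = −0.75 ln(0.86)
  = −0.75 × (-0.150823) = 0.113117 substitutions/site.
Under a molecular clock d = 2μt, so t = d/(2μ) = 0.113117 / (2 × 0.02) = 2.83 Myr.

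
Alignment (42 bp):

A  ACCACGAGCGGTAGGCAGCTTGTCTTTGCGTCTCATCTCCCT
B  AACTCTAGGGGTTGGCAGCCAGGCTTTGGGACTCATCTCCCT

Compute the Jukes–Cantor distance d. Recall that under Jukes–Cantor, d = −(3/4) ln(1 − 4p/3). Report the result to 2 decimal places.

0.29

The sequences differ at 10 of 42 sites (2, 4, 6, 9, 13, 20, 21, 23, 29, 31), so p = 10/42 ≈ 0.238095.
d = −(3/4) ln(1 − 4p/3) = −0.75 ln(1 − 0.31746) = −0.75 ln(0.68254)
  = −0.75 × (-0.381934) = 0.286451 substitutions/site.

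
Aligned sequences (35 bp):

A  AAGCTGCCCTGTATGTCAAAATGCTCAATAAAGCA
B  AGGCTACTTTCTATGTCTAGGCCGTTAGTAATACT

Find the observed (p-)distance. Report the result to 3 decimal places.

0.457

The sequences differ at 16 of 35 positions.
p = 16/35 = 0.457142… ≈ 0.457 (to 3 d.p.).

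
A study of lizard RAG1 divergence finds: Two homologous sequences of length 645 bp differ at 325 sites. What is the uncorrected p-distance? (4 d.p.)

0.5039

p = 325/645 = 0.503875… ≈ 0.5039 (to 4 d.p.).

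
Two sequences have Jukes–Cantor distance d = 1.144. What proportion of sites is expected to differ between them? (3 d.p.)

p = (3/4)(1 − e^(−4d/3)) = 0.75 × (1 − e^(-1.525333)) = 0.75 × (1 − 0.217549) = 0.586838.

0.587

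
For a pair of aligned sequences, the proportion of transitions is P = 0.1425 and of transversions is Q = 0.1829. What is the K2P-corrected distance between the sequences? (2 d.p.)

Under the Kimura two-parameter model, d = −½ ln(1 − 2P − Q) − ¼ ln(1 − 2Q).
1 − 2P − Q = 0.5321, giving −½ ln(0.5321) = 0.315462.
1 − 2Q = 0.6342, giving −¼ ln(0.6342) = 0.113848.
d = 0.315462 + 0.113848 = 0.429310.

0.43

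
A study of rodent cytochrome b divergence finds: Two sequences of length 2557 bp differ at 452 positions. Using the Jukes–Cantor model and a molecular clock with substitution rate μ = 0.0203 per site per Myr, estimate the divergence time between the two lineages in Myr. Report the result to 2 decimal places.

p = 452/2557 ≈ 0.17677.
d = −(3/4) ln(1 − 4p/3) = −0.75 ln(1 − 0.235693) = −0.75 ln(0.764307)
  = −0.75 × (-0.268786) = 0.201590 substitutions/site.
Under a molecular clock d = 2μt, so t = d/(2μ) = 0.201590 / (2 × 0.0203) = 4.97 Myr.

4.97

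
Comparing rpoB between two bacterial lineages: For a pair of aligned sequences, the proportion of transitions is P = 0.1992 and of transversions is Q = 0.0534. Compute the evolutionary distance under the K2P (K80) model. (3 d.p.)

Under the Kimura two-parameter model, d = −½ ln(1 − 2P − Q) − ¼ ln(1 − 2Q).
1 − 2P − Q = 0.5482, giving −½ ln(0.5482) = 0.300558.
1 − 2Q = 0.8932, giving −¼ ln(0.8932) = 0.028236.
d = 0.300558 + 0.028236 = 0.328794.

0.329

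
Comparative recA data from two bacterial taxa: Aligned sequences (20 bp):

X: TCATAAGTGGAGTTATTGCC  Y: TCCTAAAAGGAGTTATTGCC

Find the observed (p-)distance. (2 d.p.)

0.15

The sequences differ at 3 of 20 positions (sites 3, 7, 8).
p = 3/20 = 0.15.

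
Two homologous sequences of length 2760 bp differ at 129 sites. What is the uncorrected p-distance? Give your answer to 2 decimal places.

0.05

p = 129/2760 = 0.046739… ≈ 0.05 (to 2 d.p.).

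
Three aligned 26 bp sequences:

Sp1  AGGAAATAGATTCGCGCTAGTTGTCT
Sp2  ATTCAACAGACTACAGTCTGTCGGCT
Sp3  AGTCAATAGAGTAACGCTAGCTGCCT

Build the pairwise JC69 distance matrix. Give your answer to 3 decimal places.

d(Sp1,Sp2) = 0.824, d(Sp1,Sp3) = 0.334, d(Sp2,Sp3) = 0.623

Sp1–Sp2: 13/26 sites differ → p = 0.5, d = −0.75 ln(1 − 0.666667) = 0.823960 ≈ 0.824.
Sp1–Sp3: 7/26 sites differ → p ≈ 0.269231, d = −0.75 ln(1 − 0.358975) = 0.333515 ≈ 0.334.
Sp2–Sp3: 11/26 sites differ → p ≈ 0.423077, d = −0.75 ln(1 − 0.564103) = 0.622762 ≈ 0.623.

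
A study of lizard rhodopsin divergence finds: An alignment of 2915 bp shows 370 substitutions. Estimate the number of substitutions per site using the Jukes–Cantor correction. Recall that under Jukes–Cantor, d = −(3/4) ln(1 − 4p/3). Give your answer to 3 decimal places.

0.139

p = 370/2915 ≈ 0.12693.
d = −(3/4) ln(1 − 4p/3) = −0.75 ln(1 − 0.16924) = −0.75 ln(0.83076)
  = −0.75 × (-0.185414) = 0.139061 substitutions/site.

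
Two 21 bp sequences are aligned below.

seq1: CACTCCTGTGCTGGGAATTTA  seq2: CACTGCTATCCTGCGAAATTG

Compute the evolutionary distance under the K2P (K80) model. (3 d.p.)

Of 21 sites, 2 differences are transitions and 4 are transversions, so P = 2/21 ≈ 0.095238 and Q = 4/21 ≈ 0.190476.
Under the Kimura two-parameter model, d = −½ ln(1 − 2P − Q) − ¼ ln(1 − 2Q).
1 − 2P − Q = 0.619048, giving −½ ln(0.619048) = 0.239786.
1 − 2Q = 0.619048, giving −¼ ln(0.619048) = 0.119893.
d = 0.239786 + 0.119893 = 0.359679.

0.360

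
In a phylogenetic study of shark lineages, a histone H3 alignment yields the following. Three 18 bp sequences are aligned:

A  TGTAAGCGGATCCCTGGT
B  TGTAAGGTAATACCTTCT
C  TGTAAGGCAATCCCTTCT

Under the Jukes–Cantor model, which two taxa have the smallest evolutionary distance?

A–B: 6/18 differ, p = 0.333, d = 0.441.
A–C: 5/18 differ, p = 0.278, d = 0.347.
B–C: 2/18 differ, p = 0.111, d = 0.120.
The smallest distance is between B and C.

B and C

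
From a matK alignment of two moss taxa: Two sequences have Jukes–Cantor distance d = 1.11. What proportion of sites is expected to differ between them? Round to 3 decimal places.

p = (3/4)(1 − e^(−4d/3)) = 0.75 × (1 − e^(-1.48)) = 0.75 × (1 − 0.227638) = 0.579272.

0.579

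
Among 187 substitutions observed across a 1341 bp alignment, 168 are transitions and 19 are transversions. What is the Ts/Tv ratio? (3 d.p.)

R = 168/19 = 8.842105… ≈ 8.842 (to 3 d.p.).

8.842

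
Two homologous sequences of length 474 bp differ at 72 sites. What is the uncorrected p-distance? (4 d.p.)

0.1519

p = 72/474 = 0.151898… ≈ 0.1519 (to 4 d.p.).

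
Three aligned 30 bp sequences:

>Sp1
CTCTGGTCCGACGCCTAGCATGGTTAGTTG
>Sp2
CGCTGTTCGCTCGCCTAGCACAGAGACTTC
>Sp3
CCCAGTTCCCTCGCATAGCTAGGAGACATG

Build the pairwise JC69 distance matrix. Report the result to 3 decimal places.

d(Sp1,Sp2) = 0.503, d(Sp1,Sp3) = 0.572, d(Sp2,Sp3) = 0.383

Sp1–Sp2: 11/30 sites differ → p ≈ 0.366667, d = −0.75 ln(1 − 0.488889) = 0.503376 ≈ 0.503.
Sp1–Sp3: 12/30 sites differ → p = 0.4, d = −0.75 ln(1 − 0.533333) = 0.571605 ≈ 0.572.
Sp2–Sp3: 9/30 sites differ → p = 0.3, d = −0.75 ln(1 − 0.4) = 0.383119 ≈ 0.383.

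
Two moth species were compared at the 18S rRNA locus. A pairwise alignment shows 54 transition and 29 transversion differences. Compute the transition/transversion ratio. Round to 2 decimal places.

R = 54/29 = 1.862068… ≈ 1.86 (to 2 d.p.).

1.86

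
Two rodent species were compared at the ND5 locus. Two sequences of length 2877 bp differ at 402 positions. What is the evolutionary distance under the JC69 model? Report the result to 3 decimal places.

p = 402/2877 ≈ 0.139729.
d = −(3/4) ln(1 − 4p/3) = −0.75 ln(1 − 0.186305) = −0.75 ln(0.813695)
  = −0.75 × (-0.206170) = 0.154628 substitutions/site.

0.155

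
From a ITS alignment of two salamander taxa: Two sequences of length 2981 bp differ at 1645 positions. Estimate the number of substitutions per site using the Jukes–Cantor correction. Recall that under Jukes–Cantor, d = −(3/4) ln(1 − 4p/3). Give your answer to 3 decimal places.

p = 1645/2981 ≈ 0.551828.
d = −(3/4) ln(1 − 4p/3) = −0.75 ln(1 − 0.735771) = −0.75 ln(0.264229)
  = −0.75 × (-1.330939) = 0.998204 substitutions/site.

0.998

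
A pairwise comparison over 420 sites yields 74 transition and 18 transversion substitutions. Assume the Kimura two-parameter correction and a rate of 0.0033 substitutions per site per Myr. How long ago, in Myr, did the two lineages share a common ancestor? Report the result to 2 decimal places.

P = 74/420 ≈ 0.17619 and Q = 18/420 ≈ 0.042857.
Under the Kimura two-parameter model, d = −½ ln(1 − 2P − Q) − ¼ ln(1 − 2Q).
1 − 2P − Q = 0.604763, giving −½ ln(0.604763) = 0.251459.
1 − 2Q = 0.914286, giving −¼ ln(0.914286) = 0.022403.
d = 0.251459 + 0.022403 = 0.273862.
Under a molecular clock d = 2μt, so t = d/(2μ) = 0.273862 / (2 × 0.0033) = 41.49 Myr.

41.49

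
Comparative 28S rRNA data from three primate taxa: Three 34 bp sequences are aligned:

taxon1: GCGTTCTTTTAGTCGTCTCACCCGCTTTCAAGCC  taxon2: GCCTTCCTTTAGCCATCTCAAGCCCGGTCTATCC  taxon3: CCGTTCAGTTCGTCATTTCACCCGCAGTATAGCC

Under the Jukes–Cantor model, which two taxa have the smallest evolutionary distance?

taxon1 and taxon3

taxon1–taxon2: 11/34 differ, p = 0.324, d = 0.423.
taxon1–taxon3: 10/34 differ, p = 0.294, d = 0.373.
taxon2–taxon3: 13/34 differ, p = 0.382, d = 0.535.
The smallest distance is between taxon1 and taxon3.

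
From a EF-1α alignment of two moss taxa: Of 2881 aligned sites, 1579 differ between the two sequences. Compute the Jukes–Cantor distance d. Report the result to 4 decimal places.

p = 1579/2881 ≈ 0.548074.
d = −(3/4) ln(1 − 4p/3) = −0.75 ln(1 − 0.730765) = −0.75 ln(0.269235)
  = −0.75 × (-1.312171) = 0.984128 substitutions/site.

0.9841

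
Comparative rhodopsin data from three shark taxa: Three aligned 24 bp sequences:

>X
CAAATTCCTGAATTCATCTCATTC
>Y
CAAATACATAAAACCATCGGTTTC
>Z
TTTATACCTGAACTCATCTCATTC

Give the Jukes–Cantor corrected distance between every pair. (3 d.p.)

d(X,Y) = 0.441, d(X,Z) = 0.244, d(Y,Z) = 0.608

X–Y: 8/24 sites differ → p ≈ 0.333333, d = −0.75 ln(1 − 0.444444) = 0.440839 ≈ 0.441.
X–Z: 5/24 sites differ → p ≈ 0.208333, d = −0.75 ln(1 − 0.277777) = 0.244066 ≈ 0.244.
Y–Z: 10/24 sites differ → p ≈ 0.416667, d = −0.75 ln(1 − 0.555556) = 0.608198 ≈ 0.608.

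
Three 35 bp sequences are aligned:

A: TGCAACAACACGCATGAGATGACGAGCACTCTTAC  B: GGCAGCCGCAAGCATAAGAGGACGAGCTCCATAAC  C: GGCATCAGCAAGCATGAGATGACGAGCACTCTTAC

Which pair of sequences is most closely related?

A and C

A–B: 11/35 differ, p = 0.314, d = 0.407.
A–C: 4/35 differ, p = 0.114, d = 0.124.
B–C: 8/35 differ, p = 0.229, d = 0.273.
The smallest distance is between A and C.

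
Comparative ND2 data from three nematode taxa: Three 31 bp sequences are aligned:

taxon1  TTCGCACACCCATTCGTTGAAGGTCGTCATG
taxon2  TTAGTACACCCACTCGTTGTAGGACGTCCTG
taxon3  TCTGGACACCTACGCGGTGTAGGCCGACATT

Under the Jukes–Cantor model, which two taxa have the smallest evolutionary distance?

taxon1–taxon2: 6/31 differ, p = 0.194, d = 0.224.
taxon1–taxon3: 11/31 differ, p = 0.355, d = 0.481.
taxon2–taxon3: 10/31 differ, p = 0.323, d = 0.422.
The smallest distance is between taxon1 and taxon2.

taxon1 and taxon2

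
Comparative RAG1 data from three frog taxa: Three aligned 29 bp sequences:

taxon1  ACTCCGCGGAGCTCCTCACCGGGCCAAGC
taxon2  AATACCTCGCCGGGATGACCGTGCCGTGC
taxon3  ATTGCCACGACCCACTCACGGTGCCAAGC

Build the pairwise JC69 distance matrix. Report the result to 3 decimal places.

d(taxon1,taxon2) = 0.878, d(taxon1,taxon3) = 0.462, d(taxon2,taxon3) = 0.602

taxon1–taxon2: 15/29 sites differ → p ≈ 0.517241, d = −0.75 ln(1 − 0.689655) = 0.877553 ≈ 0.878.
taxon1–taxon3: 10/29 sites differ → p ≈ 0.344828, d = −0.75 ln(1 − 0.459771) = 0.461822 ≈ 0.462.
taxon2–taxon3: 12/29 sites differ → p ≈ 0.413793, d = −0.75 ln(1 − 0.551724) = 0.601760 ≈ 0.602.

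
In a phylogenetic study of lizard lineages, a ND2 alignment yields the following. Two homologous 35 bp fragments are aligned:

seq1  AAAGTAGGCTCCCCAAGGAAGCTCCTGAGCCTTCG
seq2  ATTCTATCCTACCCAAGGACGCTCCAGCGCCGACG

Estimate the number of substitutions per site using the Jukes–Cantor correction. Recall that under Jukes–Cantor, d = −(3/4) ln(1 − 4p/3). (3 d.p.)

0.407

The sequences differ at 11 of 35 sites, so p = 11/35 ≈ 0.314286.
d = −(3/4) ln(1 − 4p/3) = −0.75 ln(1 − 0.419048) = −0.75 ln(0.580952)
  = −0.75 × (-0.543087) = 0.407315 substitutions/site.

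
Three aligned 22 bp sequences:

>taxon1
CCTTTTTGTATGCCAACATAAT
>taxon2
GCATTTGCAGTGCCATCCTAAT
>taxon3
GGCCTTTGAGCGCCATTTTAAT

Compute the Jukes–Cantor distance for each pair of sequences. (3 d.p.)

taxon1–taxon2: 8/22 sites differ → p ≈ 0.363636, d = −0.75 ln(1 − 0.484848) = 0.497470 ≈ 0.497.
taxon1–taxon3: 10/22 sites differ → p ≈ 0.454545, d = −0.75 ln(1 − 0.60606) = 0.698667 ≈ 0.699.
taxon2–taxon3: 8/22 sites differ → p ≈ 0.363636, d = −0.75 ln(1 − 0.484848) = 0.497470 ≈ 0.497.

d(taxon1,taxon2) = 0.497, d(taxon1,taxon3) = 0.699, d(taxon2,taxon3) = 0.497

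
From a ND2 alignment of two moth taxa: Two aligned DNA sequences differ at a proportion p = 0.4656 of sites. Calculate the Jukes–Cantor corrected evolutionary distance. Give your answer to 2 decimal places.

0.73

d = −(3/4) ln(1 − 4p/3) = −0.75 ln(1 − 0.6208) = −0.75 ln(0.3792)
  = −0.75 × (-0.969692) = 0.727269 substitutions/site.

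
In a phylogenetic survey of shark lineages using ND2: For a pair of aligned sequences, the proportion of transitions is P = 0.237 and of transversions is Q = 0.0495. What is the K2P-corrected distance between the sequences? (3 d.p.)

0.397

Under the Kimura two-parameter model, d = −½ ln(1 − 2P − Q) − ¼ ln(1 − 2Q).
1 − 2P − Q = 0.4765, giving −½ ln(0.4765) = 0.370644.
1 − 2Q = 0.901, giving −¼ ln(0.901) = 0.026063.
d = 0.370644 + 0.026063 = 0.396707.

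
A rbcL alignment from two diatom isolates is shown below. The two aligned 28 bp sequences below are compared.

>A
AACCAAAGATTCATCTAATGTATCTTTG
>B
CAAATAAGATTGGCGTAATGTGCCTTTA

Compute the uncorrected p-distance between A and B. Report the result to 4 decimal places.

The sequences differ at 11 of 28 positions.
p = 11/28 = 0.392857… ≈ 0.3929 (to 4 d.p.).

0.3929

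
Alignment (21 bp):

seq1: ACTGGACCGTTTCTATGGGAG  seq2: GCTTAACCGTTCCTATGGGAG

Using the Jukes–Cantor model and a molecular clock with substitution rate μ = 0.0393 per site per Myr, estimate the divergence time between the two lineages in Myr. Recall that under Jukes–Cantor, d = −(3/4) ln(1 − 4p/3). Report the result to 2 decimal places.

The sequences differ at 4 of 21 sites (1, 4, 5, 12), so p = 4/21 ≈ 0.190476.
d = −(3/4) ln(1 − 4p/3) = −0.75 ln(1 − 0.253968) = −0.75 ln(0.746032)
  = −0.75 × (-0.292987) = 0.219740 substitutions/site.
Under a molecular clock d = 2μt, so t = d/(2μ) = 0.219740 / (2 × 0.0393) = 2.80 Myr.

2.80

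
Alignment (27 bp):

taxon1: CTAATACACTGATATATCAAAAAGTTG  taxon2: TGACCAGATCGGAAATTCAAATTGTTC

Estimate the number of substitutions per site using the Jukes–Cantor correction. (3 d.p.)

The sequences differ at 14 of 27 sites, so p = 14/27 ≈ 0.518519.
d = −(3/4) ln(1 − 4p/3) = −0.75 ln(1 − 0.691359) = −0.75 ln(0.308641)
  = −0.75 × (-1.175576) = 0.881682 substitutions/site.

0.882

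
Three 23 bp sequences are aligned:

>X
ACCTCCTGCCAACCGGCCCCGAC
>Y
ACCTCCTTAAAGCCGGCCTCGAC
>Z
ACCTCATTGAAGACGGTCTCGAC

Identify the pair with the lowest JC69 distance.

X–Y: 5/23 differ, p = 0.217, d = 0.257.
X–Z: 8/23 differ, p = 0.348, d = 0.467.
Y–Z: 4/23 differ, p = 0.174, d = 0.198.
The smallest distance is between Y and Z.

Y and Z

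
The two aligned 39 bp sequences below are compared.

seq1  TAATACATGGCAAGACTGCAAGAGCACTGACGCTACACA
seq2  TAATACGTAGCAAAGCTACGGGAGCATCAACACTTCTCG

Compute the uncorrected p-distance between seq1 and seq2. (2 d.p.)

The sequences differ at 14 of 39 positions.
p = 14/39 = 0.358974… ≈ 0.36 (to 2 d.p.).

0.36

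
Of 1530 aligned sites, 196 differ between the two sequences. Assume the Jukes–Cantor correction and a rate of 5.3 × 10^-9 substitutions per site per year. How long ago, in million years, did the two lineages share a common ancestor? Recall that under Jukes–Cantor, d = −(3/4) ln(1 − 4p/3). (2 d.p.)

13.25

p = 196/1530 ≈ 0.128105.
d = −(3/4) ln(1 − 4p/3) = −0.75 ln(1 − 0.170807) = −0.75 ln(0.829193)
  = −0.75 × (-0.187302) = 0.140477 substitutions/site.
Under a molecular clock d = 2μt, so t = d/(2μ) = 0.140477 / (2 × 5.3 × 10^-9) = 13.25 million years.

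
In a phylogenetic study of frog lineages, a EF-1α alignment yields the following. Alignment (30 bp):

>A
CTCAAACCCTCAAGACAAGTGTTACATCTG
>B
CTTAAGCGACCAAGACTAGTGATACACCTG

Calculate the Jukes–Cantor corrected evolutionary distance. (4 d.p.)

The sequences differ at 8 of 30 sites (3, 6, 8, 9, 10, 17, 22, 27), so p = 8/30 ≈ 0.266667.
d = −(3/4) ln(1 − 4p/3) = −0.75 ln(1 − 0.355556) = −0.75 ln(0.644444)
  = −0.75 × (-0.439367) = 0.329525 substitutions/site.

0.3295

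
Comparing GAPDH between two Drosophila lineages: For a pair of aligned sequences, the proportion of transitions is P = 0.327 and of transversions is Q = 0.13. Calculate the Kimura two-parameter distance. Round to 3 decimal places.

0.842

Under the Kimura two-parameter model, d = −½ ln(1 − 2P − Q) − ¼ ln(1 − 2Q).
1 − 2P − Q = 0.216, giving −½ ln(0.216) = 0.766238.
1 − 2Q = 0.74, giving −¼ ln(0.74) = 0.075276.
d = 0.766238 + 0.075276 = 0.841514.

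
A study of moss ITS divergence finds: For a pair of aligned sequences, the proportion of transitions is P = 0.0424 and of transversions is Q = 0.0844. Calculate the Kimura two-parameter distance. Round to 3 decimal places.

Under the Kimura two-parameter model, d = −½ ln(1 − 2P − Q) − ¼ ln(1 − 2Q).
1 − 2P − Q = 0.8308, giving −½ ln(0.8308) = 0.092683.
1 − 2Q = 0.8312, giving −¼ ln(0.8312) = 0.046221.
d = 0.092683 + 0.046221 = 0.138904.

0.139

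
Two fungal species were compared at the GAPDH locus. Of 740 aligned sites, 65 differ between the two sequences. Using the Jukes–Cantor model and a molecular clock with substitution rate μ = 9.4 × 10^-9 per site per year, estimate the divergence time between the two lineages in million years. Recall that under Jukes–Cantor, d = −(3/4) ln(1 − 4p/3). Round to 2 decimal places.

4.97

p = 65/740 ≈ 0.087838.
d = −(3/4) ln(1 − 4p/3) = −0.75 ln(1 − 0.117117) = −0.75 ln(0.882883)
  = −0.75 × (-0.124563) = 0.093422 substitutions/site.
Under a molecular clock d = 2μt, so t = d/(2μ) = 0.093422 / (2 × 9.4 × 10^-9) = 4.97 million years.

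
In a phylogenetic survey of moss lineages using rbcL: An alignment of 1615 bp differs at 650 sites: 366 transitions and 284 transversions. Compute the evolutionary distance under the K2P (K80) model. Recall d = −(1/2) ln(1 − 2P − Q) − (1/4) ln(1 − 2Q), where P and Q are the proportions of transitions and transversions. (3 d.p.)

0.604

P = 366/1615 ≈ 0.226625 and Q = 284/1615 ≈ 0.175851.
Under the Kimura two-parameter model, d = −½ ln(1 − 2P − Q) − ¼ ln(1 − 2Q).
1 − 2P − Q = 0.370899, giving −½ ln(0.370899) = 0.495913.
1 − 2Q = 0.648298, giving −¼ ln(0.648298) = 0.108351.
d = 0.495913 + 0.108351 = 0.604264.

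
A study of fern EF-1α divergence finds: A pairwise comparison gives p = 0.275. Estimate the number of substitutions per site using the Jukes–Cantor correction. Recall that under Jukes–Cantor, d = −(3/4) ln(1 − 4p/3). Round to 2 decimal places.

0.34

d = −(3/4) ln(1 − 4p/3) = −0.75 ln(1 − 0.366667) = −0.75 ln(0.633333)
  = −0.75 × (-0.456759) = 0.342569 substitutions/site.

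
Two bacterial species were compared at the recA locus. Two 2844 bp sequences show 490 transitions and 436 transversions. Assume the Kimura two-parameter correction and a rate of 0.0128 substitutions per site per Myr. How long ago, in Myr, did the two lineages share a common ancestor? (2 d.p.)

17.03

P = 490/2844 ≈ 0.172293 and Q = 436/2844 ≈ 0.153305.
Under the Kimura two-parameter model, d = −½ ln(1 − 2P − Q) − ¼ ln(1 − 2Q).
1 − 2P − Q = 0.502109, giving −½ ln(0.502109) = 0.344469.
1 − 2Q = 0.69339, giving −¼ ln(0.69339) = 0.091541.
d = 0.344469 + 0.091541 = 0.436010.
Under a molecular clock d = 2μt, so t = d/(2μ) = 0.436010 / (2 × 0.0128) = 17.03 Myr.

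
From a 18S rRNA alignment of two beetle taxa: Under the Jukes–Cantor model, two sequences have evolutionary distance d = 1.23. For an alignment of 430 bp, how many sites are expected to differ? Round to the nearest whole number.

Invert JC69: p = (3/4)(1 − e^(−4d/3)) = 0.75 × (1 − e^(-1.64)) = 0.75 × (1 − 0.193980) = 0.604515.
Expected differing sites = pL ≈ 0.604515 × 430 = 259.94145 ≈ 260.

260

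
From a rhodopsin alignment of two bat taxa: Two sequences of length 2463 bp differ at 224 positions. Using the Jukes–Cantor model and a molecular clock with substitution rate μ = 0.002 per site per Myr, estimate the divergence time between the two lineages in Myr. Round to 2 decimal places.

p = 224/2463 ≈ 0.090946.
d = −(3/4) ln(1 − 4p/3) = −0.75 ln(1 − 0.121261) = −0.75 ln(0.878739)
  = −0.75 × (-0.129267) = 0.096950 substitutions/site.
Under a molecular clock d = 2μt, so t = d/(2μ) = 0.096950 / (2 × 0.002) = 24.24 Myr.

24.24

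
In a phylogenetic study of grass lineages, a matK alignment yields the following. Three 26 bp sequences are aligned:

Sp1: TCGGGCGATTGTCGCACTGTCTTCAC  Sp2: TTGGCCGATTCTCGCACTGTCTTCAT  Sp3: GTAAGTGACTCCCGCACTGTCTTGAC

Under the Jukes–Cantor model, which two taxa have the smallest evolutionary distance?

Sp1–Sp2: 4/26 differ, p = 0.154, d = 0.172.
Sp1–Sp3: 9/26 differ, p = 0.346, d = 0.464.
Sp2–Sp3: 9/26 differ, p = 0.346, d = 0.464.
The smallest distance is between Sp1 and Sp2.

Sp1 and Sp2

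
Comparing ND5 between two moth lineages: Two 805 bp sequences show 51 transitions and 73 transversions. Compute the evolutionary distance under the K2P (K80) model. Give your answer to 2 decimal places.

P = 51/805 ≈ 0.063354 and Q = 73/805 ≈ 0.090683.
Under the Kimura two-parameter model, d = −½ ln(1 − 2P − Q) − ¼ ln(1 − 2Q).
1 − 2P − Q = 0.782609, giving −½ ln(0.782609) = 0.122561.
1 − 2Q = 0.818634, giving −¼ ln(0.818634) = 0.050030.
d = 0.122561 + 0.050030 = 0.172591.

0.17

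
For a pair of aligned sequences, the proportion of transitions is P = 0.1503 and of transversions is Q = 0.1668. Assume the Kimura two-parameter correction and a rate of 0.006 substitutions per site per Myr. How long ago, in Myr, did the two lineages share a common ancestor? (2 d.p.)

34.70

Under the Kimura two-parameter model, d = −½ ln(1 − 2P − Q) − ¼ ln(1 − 2Q).
1 − 2P − Q = 0.5326, giving −½ ln(0.5326) = 0.314992.
1 − 2Q = 0.6664, giving −¼ ln(0.6664) = 0.101466.
d = 0.314992 + 0.101466 = 0.416458.
Under a molecular clock d = 2μt, so t = d/(2μ) = 0.416458 / (2 × 0.006) = 34.70 Myr.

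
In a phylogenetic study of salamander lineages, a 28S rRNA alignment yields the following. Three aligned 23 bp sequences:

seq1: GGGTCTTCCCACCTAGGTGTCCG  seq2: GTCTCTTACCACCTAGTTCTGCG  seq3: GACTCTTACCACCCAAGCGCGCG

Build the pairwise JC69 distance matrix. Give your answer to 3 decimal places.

seq1–seq2: 6/23 sites differ → p ≈ 0.26087, d = −0.75 ln(1 − 0.347827) = 0.320584 ≈ 0.321.
seq1–seq3: 8/23 sites differ → p ≈ 0.347826, d = −0.75 ln(1 − 0.463768) = 0.467391 ≈ 0.467.
seq2–seq3: 7/23 sites differ → p ≈ 0.304348, d = −0.75 ln(1 − 0.405797) = 0.390401 ≈ 0.390.

d(seq1,seq2) = 0.321, d(seq1,seq3) = 0.467, d(seq2,seq3) = 0.390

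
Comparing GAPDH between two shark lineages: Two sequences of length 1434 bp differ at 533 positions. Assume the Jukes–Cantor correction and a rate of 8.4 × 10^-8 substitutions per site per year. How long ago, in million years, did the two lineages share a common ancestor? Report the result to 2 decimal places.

p = 533/1434 ≈ 0.371688.
d = −(3/4) ln(1 − 4p/3) = −0.75 ln(1 − 0.495584) = −0.75 ln(0.504416)
  = −0.75 × (-0.684354) = 0.513266 substitutions/site.
Under a molecular clock d = 2μt, so t = d/(2μ) = 0.513266 / (2 × 8.4 × 10^-8) = 3.06 million years.

3.06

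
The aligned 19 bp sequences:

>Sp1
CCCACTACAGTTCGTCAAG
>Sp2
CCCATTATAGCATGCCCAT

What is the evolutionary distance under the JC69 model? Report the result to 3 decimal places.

The sequences differ at 8 of 19 sites (5, 8, 11, 12, 13, 15, 17, 19), so p = 8/19 ≈ 0.421053.
d = −(3/4) ln(1 − 4p/3) = −0.75 ln(1 − 0.561404) = −0.75 ln(0.438596)
  = −0.75 × (-0.824177) = 0.618133 substitutions/site.

0.618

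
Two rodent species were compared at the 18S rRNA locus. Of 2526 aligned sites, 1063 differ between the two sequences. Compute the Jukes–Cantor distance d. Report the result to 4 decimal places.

0.6176

p = 1063/2526 ≈ 0.420823.
d = −(3/4) ln(1 − 4p/3) = −0.75 ln(1 − 0.561097) = −0.75 ln(0.438903)
  = −0.75 × (-0.823477) = 0.617608 substitutions/site.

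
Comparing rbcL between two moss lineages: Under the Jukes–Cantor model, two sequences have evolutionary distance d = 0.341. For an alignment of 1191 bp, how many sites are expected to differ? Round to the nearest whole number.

326

Invert JC69: p = (3/4)(1 − e^(−4d/3)) = 0.75 × (1 − e^(-0.454667)) = 0.75 × (1 − 0.634659) = 0.274006.
Expected differing sites = pL ≈ 0.274006 × 1191 = 326.341146 ≈ 326.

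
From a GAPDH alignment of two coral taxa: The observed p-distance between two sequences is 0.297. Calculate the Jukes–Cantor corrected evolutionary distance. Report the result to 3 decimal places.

0.378

d = −(3/4) ln(1 − 4p/3) = −0.75 ln(1 − 0.396) = −0.75 ln(0.604)
  = −0.75 × (-0.504181) = 0.378136 substitutions/site.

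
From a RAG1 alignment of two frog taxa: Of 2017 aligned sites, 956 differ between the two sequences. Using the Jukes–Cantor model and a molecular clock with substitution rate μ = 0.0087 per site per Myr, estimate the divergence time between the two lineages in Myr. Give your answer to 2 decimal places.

p = 956/2017 ≈ 0.473971.
d = −(3/4) ln(1 − 4p/3) = −0.75 ln(1 − 0.631961) = −0.75 ln(0.368039)
  = −0.75 × (-0.999566) = 0.749675 substitutions/site.
Under a molecular clock d = 2μt, so t = d/(2μ) = 0.749675 / (2 × 0.0087) = 43.08 Myr.

43.08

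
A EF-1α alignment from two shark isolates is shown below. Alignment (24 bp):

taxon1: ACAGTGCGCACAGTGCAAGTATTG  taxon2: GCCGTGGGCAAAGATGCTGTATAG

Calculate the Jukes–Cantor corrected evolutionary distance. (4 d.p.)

0.6082

The sequences differ at 10 of 24 sites (1, 3, 7, 11, 14, 15, 16, 17, 18, 23), so p = 10/24 ≈ 0.416667.
d = −(3/4) ln(1 − 4p/3) = −0.75 ln(1 − 0.555556) = −0.75 ln(0.444444)
  = −0.75 × (-0.810931) = 0.608198 substitutions/site.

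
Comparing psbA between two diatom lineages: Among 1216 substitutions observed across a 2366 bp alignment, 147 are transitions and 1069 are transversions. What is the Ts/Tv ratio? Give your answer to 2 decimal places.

0.14

R = 147/1069 = 0.137511… ≈ 0.14 (to 2 d.p.).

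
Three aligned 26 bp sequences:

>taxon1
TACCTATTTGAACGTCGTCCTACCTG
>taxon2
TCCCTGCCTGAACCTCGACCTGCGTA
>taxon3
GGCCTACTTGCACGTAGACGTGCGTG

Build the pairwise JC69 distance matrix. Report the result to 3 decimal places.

taxon1–taxon2: 9/26 sites differ → p ≈ 0.346154, d = −0.75 ln(1 − 0.461539) = 0.464280 ≈ 0.464.
taxon1–taxon3: 9/26 sites differ → p ≈ 0.346154, d = −0.75 ln(1 − 0.461539) = 0.464280 ≈ 0.464.
taxon2–taxon3: 9/26 sites differ → p ≈ 0.346154, d = −0.75 ln(1 − 0.461539) = 0.464280 ≈ 0.464.

d(taxon1,taxon2) = 0.464, d(taxon1,taxon3) = 0.464, d(taxon2,taxon3) = 0.464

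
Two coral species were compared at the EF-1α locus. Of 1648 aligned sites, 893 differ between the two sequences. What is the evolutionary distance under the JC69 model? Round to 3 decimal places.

0.961

p = 893/1648 ≈ 0.541869.
d = −(3/4) ln(1 − 4p/3) = −0.75 ln(1 − 0.722492) = −0.75 ln(0.277508)
  = −0.75 × (-1.281906) = 0.961430 substitutions/site.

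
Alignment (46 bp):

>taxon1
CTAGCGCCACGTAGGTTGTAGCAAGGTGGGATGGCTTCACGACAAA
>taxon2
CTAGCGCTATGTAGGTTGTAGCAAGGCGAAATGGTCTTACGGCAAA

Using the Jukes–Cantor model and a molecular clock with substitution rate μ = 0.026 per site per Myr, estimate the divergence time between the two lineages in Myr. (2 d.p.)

The sequences differ at 9 of 46 sites (8, 10, 27, 29, 30, 35, 36, 38, 42), so p = 9/46 ≈ 0.195652.
d = −(3/4) ln(1 − 4p/3) = −0.75 ln(1 − 0.260869) = −0.75 ln(0.739131)
  = −0.75 × (-0.302280) = 0.226710 substitutions/site.
Under a molecular clock d = 2μt, so t = d/(2μ) = 0.226710 / (2 × 0.026) = 4.36 Myr.

4.36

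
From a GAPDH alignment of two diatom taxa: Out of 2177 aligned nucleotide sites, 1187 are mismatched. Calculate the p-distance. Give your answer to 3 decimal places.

p = 1187/2177 = 0.545245… ≈ 0.545 (to 3 d.p.).

0.545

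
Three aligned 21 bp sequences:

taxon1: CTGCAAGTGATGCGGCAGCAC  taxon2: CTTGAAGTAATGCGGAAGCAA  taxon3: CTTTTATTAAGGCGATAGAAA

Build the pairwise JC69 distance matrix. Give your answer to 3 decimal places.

taxon1–taxon2: 5/21 sites differ → p ≈ 0.238095, d = −0.75 ln(1 − 0.31746) = 0.286451 ≈ 0.286.
taxon1–taxon3: 10/21 sites differ → p ≈ 0.47619, d = −0.75 ln(1 − 0.63492) = 0.755729 ≈ 0.756.
taxon2–taxon3: 7/21 sites differ → p ≈ 0.333333, d = −0.75 ln(1 − 0.444444) = 0.440839 ≈ 0.441.

d(taxon1,taxon2) = 0.286, d(taxon1,taxon3) = 0.756, d(taxon2,taxon3) = 0.441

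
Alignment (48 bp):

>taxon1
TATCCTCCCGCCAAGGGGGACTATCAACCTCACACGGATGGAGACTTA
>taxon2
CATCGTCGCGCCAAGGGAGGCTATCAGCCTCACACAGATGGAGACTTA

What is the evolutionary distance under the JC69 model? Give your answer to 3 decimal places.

0.162

The sequences differ at 7 of 48 sites (1, 5, 8, 18, 20, 27, 36), so p = 7/48 ≈ 0.145833.
d = −(3/4) ln(1 − 4p/3) = −0.75 ln(1 − 0.194444) = −0.75 ln(0.805556)
  = −0.75 × (-0.216223) = 0.162167 substitutions/site.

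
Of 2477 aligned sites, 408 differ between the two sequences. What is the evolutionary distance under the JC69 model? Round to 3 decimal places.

p = 408/2477 ≈ 0.164715.
d = −(3/4) ln(1 − 4p/3) = −0.75 ln(1 − 0.21962) = −0.75 ln(0.78038)
  = −0.75 × (-0.247974) = 0.185981 substitutions/site.

0.186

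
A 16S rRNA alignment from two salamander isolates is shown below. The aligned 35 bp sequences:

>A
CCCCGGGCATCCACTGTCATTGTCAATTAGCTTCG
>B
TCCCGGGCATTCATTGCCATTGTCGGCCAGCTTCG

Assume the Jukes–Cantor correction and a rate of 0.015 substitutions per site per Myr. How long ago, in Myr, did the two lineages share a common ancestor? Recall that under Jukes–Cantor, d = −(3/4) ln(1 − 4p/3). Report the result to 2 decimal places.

The sequences differ at 8 of 35 sites (1, 11, 14, 17, 25, 26, 27, 28), so p = 8/35 ≈ 0.228571.
d = −(3/4) ln(1 − 4p/3) = −0.75 ln(1 − 0.304761) = −0.75 ln(0.695239)
  = −0.75 × (-0.363500) = 0.272625 substitutions/site.
Under a molecular clock d = 2μt, so t = d/(2μ) = 0.272625 / (2 × 0.015) = 9.09 Myr.

9.09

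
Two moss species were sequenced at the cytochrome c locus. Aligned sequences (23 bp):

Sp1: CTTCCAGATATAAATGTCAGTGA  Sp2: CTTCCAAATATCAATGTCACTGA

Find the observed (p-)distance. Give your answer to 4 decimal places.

0.1304

The sequences differ at 3 of 23 positions (sites 7, 12, 20).
p = 3/23 = 0.130434… ≈ 0.1304 (to 4 d.p.).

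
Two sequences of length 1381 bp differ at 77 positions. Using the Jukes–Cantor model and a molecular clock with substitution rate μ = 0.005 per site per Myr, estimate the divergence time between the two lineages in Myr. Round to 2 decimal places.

5.79

p = 77/1381 ≈ 0.055757.
d = −(3/4) ln(1 − 4p/3) = −0.75 ln(1 − 0.074343) = −0.75 ln(0.925657)
  = −0.75 × (-0.077252) = 0.057939 substitutions/site.
Under a molecular clock d = 2μt, so t = d/(2μ) = 0.057939 / (2 × 0.005) = 5.79 Myr.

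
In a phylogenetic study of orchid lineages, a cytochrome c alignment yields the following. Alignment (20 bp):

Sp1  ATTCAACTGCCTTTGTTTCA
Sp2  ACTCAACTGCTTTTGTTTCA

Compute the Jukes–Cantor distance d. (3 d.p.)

0.107

The sequences differ at 2 of 20 sites (2, 11), so p = 2/20 = 0.1.
d = −(3/4) ln(1 − 4p/3) = −0.75 ln(1 − 0.133333) = −0.75 ln(0.866667)
  = −0.75 × (-0.143100) = 0.107325 substitutions/site.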